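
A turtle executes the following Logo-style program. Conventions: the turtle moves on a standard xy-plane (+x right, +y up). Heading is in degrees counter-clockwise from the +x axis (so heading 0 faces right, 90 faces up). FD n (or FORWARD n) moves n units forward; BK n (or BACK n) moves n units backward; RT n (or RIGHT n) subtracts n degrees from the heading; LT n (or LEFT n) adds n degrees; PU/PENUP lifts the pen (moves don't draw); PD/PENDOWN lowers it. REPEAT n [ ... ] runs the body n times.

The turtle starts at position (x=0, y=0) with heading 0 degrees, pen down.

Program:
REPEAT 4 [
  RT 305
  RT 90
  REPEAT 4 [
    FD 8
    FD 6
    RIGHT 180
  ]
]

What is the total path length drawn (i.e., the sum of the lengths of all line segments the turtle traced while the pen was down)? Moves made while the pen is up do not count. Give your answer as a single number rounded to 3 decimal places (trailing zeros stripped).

Executing turtle program step by step:
Start: pos=(0,0), heading=0, pen down
REPEAT 4 [
  -- iteration 1/4 --
  RT 305: heading 0 -> 55
  RT 90: heading 55 -> 325
  REPEAT 4 [
    -- iteration 1/4 --
    FD 8: (0,0) -> (6.553,-4.589) [heading=325, draw]
    FD 6: (6.553,-4.589) -> (11.468,-8.03) [heading=325, draw]
    RT 180: heading 325 -> 145
    -- iteration 2/4 --
    FD 8: (11.468,-8.03) -> (4.915,-3.441) [heading=145, draw]
    FD 6: (4.915,-3.441) -> (0,0) [heading=145, draw]
    RT 180: heading 145 -> 325
    -- iteration 3/4 --
    FD 8: (0,0) -> (6.553,-4.589) [heading=325, draw]
    FD 6: (6.553,-4.589) -> (11.468,-8.03) [heading=325, draw]
    RT 180: heading 325 -> 145
    -- iteration 4/4 --
    FD 8: (11.468,-8.03) -> (4.915,-3.441) [heading=145, draw]
    FD 6: (4.915,-3.441) -> (0,0) [heading=145, draw]
    RT 180: heading 145 -> 325
  ]
  -- iteration 2/4 --
  RT 305: heading 325 -> 20
  RT 90: heading 20 -> 290
  REPEAT 4 [
    -- iteration 1/4 --
    FD 8: (0,0) -> (2.736,-7.518) [heading=290, draw]
    FD 6: (2.736,-7.518) -> (4.788,-13.156) [heading=290, draw]
    RT 180: heading 290 -> 110
    -- iteration 2/4 --
    FD 8: (4.788,-13.156) -> (2.052,-5.638) [heading=110, draw]
    FD 6: (2.052,-5.638) -> (0,0) [heading=110, draw]
    RT 180: heading 110 -> 290
    -- iteration 3/4 --
    FD 8: (0,0) -> (2.736,-7.518) [heading=290, draw]
    FD 6: (2.736,-7.518) -> (4.788,-13.156) [heading=290, draw]
    RT 180: heading 290 -> 110
    -- iteration 4/4 --
    FD 8: (4.788,-13.156) -> (2.052,-5.638) [heading=110, draw]
    FD 6: (2.052,-5.638) -> (0,0) [heading=110, draw]
    RT 180: heading 110 -> 290
  ]
  -- iteration 3/4 --
  RT 305: heading 290 -> 345
  RT 90: heading 345 -> 255
  REPEAT 4 [
    -- iteration 1/4 --
    FD 8: (0,0) -> (-2.071,-7.727) [heading=255, draw]
    FD 6: (-2.071,-7.727) -> (-3.623,-13.523) [heading=255, draw]
    RT 180: heading 255 -> 75
    -- iteration 2/4 --
    FD 8: (-3.623,-13.523) -> (-1.553,-5.796) [heading=75, draw]
    FD 6: (-1.553,-5.796) -> (0,0) [heading=75, draw]
    RT 180: heading 75 -> 255
    -- iteration 3/4 --
    FD 8: (0,0) -> (-2.071,-7.727) [heading=255, draw]
    FD 6: (-2.071,-7.727) -> (-3.623,-13.523) [heading=255, draw]
    RT 180: heading 255 -> 75
    -- iteration 4/4 --
    FD 8: (-3.623,-13.523) -> (-1.553,-5.796) [heading=75, draw]
    FD 6: (-1.553,-5.796) -> (0,0) [heading=75, draw]
    RT 180: heading 75 -> 255
  ]
  -- iteration 4/4 --
  RT 305: heading 255 -> 310
  RT 90: heading 310 -> 220
  REPEAT 4 [
    -- iteration 1/4 --
    FD 8: (0,0) -> (-6.128,-5.142) [heading=220, draw]
    FD 6: (-6.128,-5.142) -> (-10.725,-8.999) [heading=220, draw]
    RT 180: heading 220 -> 40
    -- iteration 2/4 --
    FD 8: (-10.725,-8.999) -> (-4.596,-3.857) [heading=40, draw]
    FD 6: (-4.596,-3.857) -> (0,0) [heading=40, draw]
    RT 180: heading 40 -> 220
    -- iteration 3/4 --
    FD 8: (0,0) -> (-6.128,-5.142) [heading=220, draw]
    FD 6: (-6.128,-5.142) -> (-10.725,-8.999) [heading=220, draw]
    RT 180: heading 220 -> 40
    -- iteration 4/4 --
    FD 8: (-10.725,-8.999) -> (-4.596,-3.857) [heading=40, draw]
    FD 6: (-4.596,-3.857) -> (0,0) [heading=40, draw]
    RT 180: heading 40 -> 220
  ]
]
Final: pos=(0,0), heading=220, 32 segment(s) drawn

Segment lengths:
  seg 1: (0,0) -> (6.553,-4.589), length = 8
  seg 2: (6.553,-4.589) -> (11.468,-8.03), length = 6
  seg 3: (11.468,-8.03) -> (4.915,-3.441), length = 8
  seg 4: (4.915,-3.441) -> (0,0), length = 6
  seg 5: (0,0) -> (6.553,-4.589), length = 8
  seg 6: (6.553,-4.589) -> (11.468,-8.03), length = 6
  seg 7: (11.468,-8.03) -> (4.915,-3.441), length = 8
  seg 8: (4.915,-3.441) -> (0,0), length = 6
  seg 9: (0,0) -> (2.736,-7.518), length = 8
  seg 10: (2.736,-7.518) -> (4.788,-13.156), length = 6
  seg 11: (4.788,-13.156) -> (2.052,-5.638), length = 8
  seg 12: (2.052,-5.638) -> (0,0), length = 6
  seg 13: (0,0) -> (2.736,-7.518), length = 8
  seg 14: (2.736,-7.518) -> (4.788,-13.156), length = 6
  seg 15: (4.788,-13.156) -> (2.052,-5.638), length = 8
  seg 16: (2.052,-5.638) -> (0,0), length = 6
  seg 17: (0,0) -> (-2.071,-7.727), length = 8
  seg 18: (-2.071,-7.727) -> (-3.623,-13.523), length = 6
  seg 19: (-3.623,-13.523) -> (-1.553,-5.796), length = 8
  seg 20: (-1.553,-5.796) -> (0,0), length = 6
  seg 21: (0,0) -> (-2.071,-7.727), length = 8
  seg 22: (-2.071,-7.727) -> (-3.623,-13.523), length = 6
  seg 23: (-3.623,-13.523) -> (-1.553,-5.796), length = 8
  seg 24: (-1.553,-5.796) -> (0,0), length = 6
  seg 25: (0,0) -> (-6.128,-5.142), length = 8
  seg 26: (-6.128,-5.142) -> (-10.725,-8.999), length = 6
  seg 27: (-10.725,-8.999) -> (-4.596,-3.857), length = 8
  seg 28: (-4.596,-3.857) -> (0,0), length = 6
  seg 29: (0,0) -> (-6.128,-5.142), length = 8
  seg 30: (-6.128,-5.142) -> (-10.725,-8.999), length = 6
  seg 31: (-10.725,-8.999) -> (-4.596,-3.857), length = 8
  seg 32: (-4.596,-3.857) -> (0,0), length = 6
Total = 224

Answer: 224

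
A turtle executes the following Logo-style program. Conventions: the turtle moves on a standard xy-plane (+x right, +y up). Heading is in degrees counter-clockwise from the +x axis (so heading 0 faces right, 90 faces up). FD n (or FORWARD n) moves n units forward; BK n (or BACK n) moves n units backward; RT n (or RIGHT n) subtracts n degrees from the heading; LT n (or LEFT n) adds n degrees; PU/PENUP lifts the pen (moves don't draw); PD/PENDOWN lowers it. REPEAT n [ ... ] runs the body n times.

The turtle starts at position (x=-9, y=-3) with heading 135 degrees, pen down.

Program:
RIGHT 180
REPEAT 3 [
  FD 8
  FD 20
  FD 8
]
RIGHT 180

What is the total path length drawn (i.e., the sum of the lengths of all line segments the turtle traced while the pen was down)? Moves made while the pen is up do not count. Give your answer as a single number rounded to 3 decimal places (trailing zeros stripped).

Executing turtle program step by step:
Start: pos=(-9,-3), heading=135, pen down
RT 180: heading 135 -> 315
REPEAT 3 [
  -- iteration 1/3 --
  FD 8: (-9,-3) -> (-3.343,-8.657) [heading=315, draw]
  FD 20: (-3.343,-8.657) -> (10.799,-22.799) [heading=315, draw]
  FD 8: (10.799,-22.799) -> (16.456,-28.456) [heading=315, draw]
  -- iteration 2/3 --
  FD 8: (16.456,-28.456) -> (22.113,-34.113) [heading=315, draw]
  FD 20: (22.113,-34.113) -> (36.255,-48.255) [heading=315, draw]
  FD 8: (36.255,-48.255) -> (41.912,-53.912) [heading=315, draw]
  -- iteration 3/3 --
  FD 8: (41.912,-53.912) -> (47.569,-59.569) [heading=315, draw]
  FD 20: (47.569,-59.569) -> (61.711,-73.711) [heading=315, draw]
  FD 8: (61.711,-73.711) -> (67.368,-79.368) [heading=315, draw]
]
RT 180: heading 315 -> 135
Final: pos=(67.368,-79.368), heading=135, 9 segment(s) drawn

Segment lengths:
  seg 1: (-9,-3) -> (-3.343,-8.657), length = 8
  seg 2: (-3.343,-8.657) -> (10.799,-22.799), length = 20
  seg 3: (10.799,-22.799) -> (16.456,-28.456), length = 8
  seg 4: (16.456,-28.456) -> (22.113,-34.113), length = 8
  seg 5: (22.113,-34.113) -> (36.255,-48.255), length = 20
  seg 6: (36.255,-48.255) -> (41.912,-53.912), length = 8
  seg 7: (41.912,-53.912) -> (47.569,-59.569), length = 8
  seg 8: (47.569,-59.569) -> (61.711,-73.711), length = 20
  seg 9: (61.711,-73.711) -> (67.368,-79.368), length = 8
Total = 108

Answer: 108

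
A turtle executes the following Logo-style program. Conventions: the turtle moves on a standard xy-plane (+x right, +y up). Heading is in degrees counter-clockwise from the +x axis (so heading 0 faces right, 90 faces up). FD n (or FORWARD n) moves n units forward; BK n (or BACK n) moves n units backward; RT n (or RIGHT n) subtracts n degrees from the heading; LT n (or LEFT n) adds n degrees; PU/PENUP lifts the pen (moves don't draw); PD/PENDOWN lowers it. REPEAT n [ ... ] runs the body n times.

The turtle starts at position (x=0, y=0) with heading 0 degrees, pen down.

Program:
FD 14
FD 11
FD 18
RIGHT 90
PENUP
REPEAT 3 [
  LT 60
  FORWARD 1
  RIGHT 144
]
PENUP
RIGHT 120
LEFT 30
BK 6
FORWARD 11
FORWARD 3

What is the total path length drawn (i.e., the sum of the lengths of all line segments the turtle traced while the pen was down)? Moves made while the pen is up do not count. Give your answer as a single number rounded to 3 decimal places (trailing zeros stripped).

Answer: 43

Derivation:
Executing turtle program step by step:
Start: pos=(0,0), heading=0, pen down
FD 14: (0,0) -> (14,0) [heading=0, draw]
FD 11: (14,0) -> (25,0) [heading=0, draw]
FD 18: (25,0) -> (43,0) [heading=0, draw]
RT 90: heading 0 -> 270
PU: pen up
REPEAT 3 [
  -- iteration 1/3 --
  LT 60: heading 270 -> 330
  FD 1: (43,0) -> (43.866,-0.5) [heading=330, move]
  RT 144: heading 330 -> 186
  -- iteration 2/3 --
  LT 60: heading 186 -> 246
  FD 1: (43.866,-0.5) -> (43.459,-1.414) [heading=246, move]
  RT 144: heading 246 -> 102
  -- iteration 3/3 --
  LT 60: heading 102 -> 162
  FD 1: (43.459,-1.414) -> (42.508,-1.105) [heading=162, move]
  RT 144: heading 162 -> 18
]
PU: pen up
RT 120: heading 18 -> 258
LT 30: heading 258 -> 288
BK 6: (42.508,-1.105) -> (40.654,4.602) [heading=288, move]
FD 11: (40.654,4.602) -> (44.053,-5.86) [heading=288, move]
FD 3: (44.053,-5.86) -> (44.98,-8.713) [heading=288, move]
Final: pos=(44.98,-8.713), heading=288, 3 segment(s) drawn

Segment lengths:
  seg 1: (0,0) -> (14,0), length = 14
  seg 2: (14,0) -> (25,0), length = 11
  seg 3: (25,0) -> (43,0), length = 18
Total = 43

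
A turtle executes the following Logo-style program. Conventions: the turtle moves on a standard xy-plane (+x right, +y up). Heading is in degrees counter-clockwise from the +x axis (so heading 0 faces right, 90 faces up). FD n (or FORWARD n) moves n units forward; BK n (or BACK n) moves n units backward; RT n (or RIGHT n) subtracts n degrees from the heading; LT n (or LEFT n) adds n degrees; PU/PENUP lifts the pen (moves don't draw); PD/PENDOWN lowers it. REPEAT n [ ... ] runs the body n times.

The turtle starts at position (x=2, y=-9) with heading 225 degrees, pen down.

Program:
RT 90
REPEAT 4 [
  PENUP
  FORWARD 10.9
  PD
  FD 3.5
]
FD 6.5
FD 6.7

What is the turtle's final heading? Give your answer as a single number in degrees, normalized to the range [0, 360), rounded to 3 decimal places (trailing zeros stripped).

Executing turtle program step by step:
Start: pos=(2,-9), heading=225, pen down
RT 90: heading 225 -> 135
REPEAT 4 [
  -- iteration 1/4 --
  PU: pen up
  FD 10.9: (2,-9) -> (-5.707,-1.293) [heading=135, move]
  PD: pen down
  FD 3.5: (-5.707,-1.293) -> (-8.182,1.182) [heading=135, draw]
  -- iteration 2/4 --
  PU: pen up
  FD 10.9: (-8.182,1.182) -> (-15.89,8.89) [heading=135, move]
  PD: pen down
  FD 3.5: (-15.89,8.89) -> (-18.365,11.365) [heading=135, draw]
  -- iteration 3/4 --
  PU: pen up
  FD 10.9: (-18.365,11.365) -> (-26.072,19.072) [heading=135, move]
  PD: pen down
  FD 3.5: (-26.072,19.072) -> (-28.547,21.547) [heading=135, draw]
  -- iteration 4/4 --
  PU: pen up
  FD 10.9: (-28.547,21.547) -> (-36.254,29.254) [heading=135, move]
  PD: pen down
  FD 3.5: (-36.254,29.254) -> (-38.729,31.729) [heading=135, draw]
]
FD 6.5: (-38.729,31.729) -> (-43.326,36.326) [heading=135, draw]
FD 6.7: (-43.326,36.326) -> (-48.063,41.063) [heading=135, draw]
Final: pos=(-48.063,41.063), heading=135, 6 segment(s) drawn

Answer: 135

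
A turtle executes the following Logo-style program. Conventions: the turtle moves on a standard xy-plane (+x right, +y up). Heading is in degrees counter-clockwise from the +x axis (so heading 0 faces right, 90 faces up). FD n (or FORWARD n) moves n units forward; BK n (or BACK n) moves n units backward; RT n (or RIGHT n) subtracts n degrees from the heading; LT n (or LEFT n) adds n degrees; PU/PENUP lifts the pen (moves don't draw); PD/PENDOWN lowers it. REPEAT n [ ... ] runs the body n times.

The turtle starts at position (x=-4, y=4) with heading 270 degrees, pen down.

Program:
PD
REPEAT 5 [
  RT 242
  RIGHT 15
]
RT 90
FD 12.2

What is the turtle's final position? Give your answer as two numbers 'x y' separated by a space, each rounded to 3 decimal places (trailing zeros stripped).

Answer: 7.057 -1.156

Derivation:
Executing turtle program step by step:
Start: pos=(-4,4), heading=270, pen down
PD: pen down
REPEAT 5 [
  -- iteration 1/5 --
  RT 242: heading 270 -> 28
  RT 15: heading 28 -> 13
  -- iteration 2/5 --
  RT 242: heading 13 -> 131
  RT 15: heading 131 -> 116
  -- iteration 3/5 --
  RT 242: heading 116 -> 234
  RT 15: heading 234 -> 219
  -- iteration 4/5 --
  RT 242: heading 219 -> 337
  RT 15: heading 337 -> 322
  -- iteration 5/5 --
  RT 242: heading 322 -> 80
  RT 15: heading 80 -> 65
]
RT 90: heading 65 -> 335
FD 12.2: (-4,4) -> (7.057,-1.156) [heading=335, draw]
Final: pos=(7.057,-1.156), heading=335, 1 segment(s) drawn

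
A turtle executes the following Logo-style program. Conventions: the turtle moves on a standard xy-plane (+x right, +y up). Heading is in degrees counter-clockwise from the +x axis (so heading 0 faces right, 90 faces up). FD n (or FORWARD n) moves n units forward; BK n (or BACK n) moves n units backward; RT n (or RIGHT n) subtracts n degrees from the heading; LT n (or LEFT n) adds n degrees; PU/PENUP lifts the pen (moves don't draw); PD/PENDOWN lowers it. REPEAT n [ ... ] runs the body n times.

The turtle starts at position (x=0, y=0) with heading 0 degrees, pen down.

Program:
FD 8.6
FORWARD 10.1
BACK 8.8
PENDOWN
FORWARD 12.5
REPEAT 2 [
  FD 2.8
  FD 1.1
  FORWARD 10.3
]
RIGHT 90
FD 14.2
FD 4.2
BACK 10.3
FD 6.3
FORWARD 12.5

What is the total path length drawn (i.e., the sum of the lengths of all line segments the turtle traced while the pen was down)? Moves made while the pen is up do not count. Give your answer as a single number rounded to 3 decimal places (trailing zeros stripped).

Executing turtle program step by step:
Start: pos=(0,0), heading=0, pen down
FD 8.6: (0,0) -> (8.6,0) [heading=0, draw]
FD 10.1: (8.6,0) -> (18.7,0) [heading=0, draw]
BK 8.8: (18.7,0) -> (9.9,0) [heading=0, draw]
PD: pen down
FD 12.5: (9.9,0) -> (22.4,0) [heading=0, draw]
REPEAT 2 [
  -- iteration 1/2 --
  FD 2.8: (22.4,0) -> (25.2,0) [heading=0, draw]
  FD 1.1: (25.2,0) -> (26.3,0) [heading=0, draw]
  FD 10.3: (26.3,0) -> (36.6,0) [heading=0, draw]
  -- iteration 2/2 --
  FD 2.8: (36.6,0) -> (39.4,0) [heading=0, draw]
  FD 1.1: (39.4,0) -> (40.5,0) [heading=0, draw]
  FD 10.3: (40.5,0) -> (50.8,0) [heading=0, draw]
]
RT 90: heading 0 -> 270
FD 14.2: (50.8,0) -> (50.8,-14.2) [heading=270, draw]
FD 4.2: (50.8,-14.2) -> (50.8,-18.4) [heading=270, draw]
BK 10.3: (50.8,-18.4) -> (50.8,-8.1) [heading=270, draw]
FD 6.3: (50.8,-8.1) -> (50.8,-14.4) [heading=270, draw]
FD 12.5: (50.8,-14.4) -> (50.8,-26.9) [heading=270, draw]
Final: pos=(50.8,-26.9), heading=270, 15 segment(s) drawn

Segment lengths:
  seg 1: (0,0) -> (8.6,0), length = 8.6
  seg 2: (8.6,0) -> (18.7,0), length = 10.1
  seg 3: (18.7,0) -> (9.9,0), length = 8.8
  seg 4: (9.9,0) -> (22.4,0), length = 12.5
  seg 5: (22.4,0) -> (25.2,0), length = 2.8
  seg 6: (25.2,0) -> (26.3,0), length = 1.1
  seg 7: (26.3,0) -> (36.6,0), length = 10.3
  seg 8: (36.6,0) -> (39.4,0), length = 2.8
  seg 9: (39.4,0) -> (40.5,0), length = 1.1
  seg 10: (40.5,0) -> (50.8,0), length = 10.3
  seg 11: (50.8,0) -> (50.8,-14.2), length = 14.2
  seg 12: (50.8,-14.2) -> (50.8,-18.4), length = 4.2
  seg 13: (50.8,-18.4) -> (50.8,-8.1), length = 10.3
  seg 14: (50.8,-8.1) -> (50.8,-14.4), length = 6.3
  seg 15: (50.8,-14.4) -> (50.8,-26.9), length = 12.5
Total = 115.9

Answer: 115.9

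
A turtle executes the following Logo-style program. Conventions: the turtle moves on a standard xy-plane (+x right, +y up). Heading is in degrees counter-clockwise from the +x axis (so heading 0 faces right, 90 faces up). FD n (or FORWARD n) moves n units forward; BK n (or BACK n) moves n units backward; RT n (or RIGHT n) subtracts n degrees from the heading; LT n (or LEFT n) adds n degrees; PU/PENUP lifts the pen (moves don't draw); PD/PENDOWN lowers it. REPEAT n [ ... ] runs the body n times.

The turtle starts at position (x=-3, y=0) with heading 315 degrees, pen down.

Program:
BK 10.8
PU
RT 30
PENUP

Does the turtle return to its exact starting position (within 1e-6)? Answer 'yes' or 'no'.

Answer: no

Derivation:
Executing turtle program step by step:
Start: pos=(-3,0), heading=315, pen down
BK 10.8: (-3,0) -> (-10.637,7.637) [heading=315, draw]
PU: pen up
RT 30: heading 315 -> 285
PU: pen up
Final: pos=(-10.637,7.637), heading=285, 1 segment(s) drawn

Start position: (-3, 0)
Final position: (-10.637, 7.637)
Distance = 10.8; >= 1e-6 -> NOT closed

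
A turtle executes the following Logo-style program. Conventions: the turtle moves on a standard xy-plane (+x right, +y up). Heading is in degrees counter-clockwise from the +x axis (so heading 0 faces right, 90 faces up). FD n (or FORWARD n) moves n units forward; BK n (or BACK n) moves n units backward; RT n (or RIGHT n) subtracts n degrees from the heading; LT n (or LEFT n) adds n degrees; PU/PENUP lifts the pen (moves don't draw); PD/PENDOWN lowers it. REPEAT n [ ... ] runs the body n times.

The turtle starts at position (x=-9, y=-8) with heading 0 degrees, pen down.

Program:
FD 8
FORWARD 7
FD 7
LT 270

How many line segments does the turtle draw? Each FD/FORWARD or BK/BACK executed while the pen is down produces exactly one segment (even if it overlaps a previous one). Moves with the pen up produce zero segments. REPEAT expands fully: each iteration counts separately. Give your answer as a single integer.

Answer: 3

Derivation:
Executing turtle program step by step:
Start: pos=(-9,-8), heading=0, pen down
FD 8: (-9,-8) -> (-1,-8) [heading=0, draw]
FD 7: (-1,-8) -> (6,-8) [heading=0, draw]
FD 7: (6,-8) -> (13,-8) [heading=0, draw]
LT 270: heading 0 -> 270
Final: pos=(13,-8), heading=270, 3 segment(s) drawn
Segments drawn: 3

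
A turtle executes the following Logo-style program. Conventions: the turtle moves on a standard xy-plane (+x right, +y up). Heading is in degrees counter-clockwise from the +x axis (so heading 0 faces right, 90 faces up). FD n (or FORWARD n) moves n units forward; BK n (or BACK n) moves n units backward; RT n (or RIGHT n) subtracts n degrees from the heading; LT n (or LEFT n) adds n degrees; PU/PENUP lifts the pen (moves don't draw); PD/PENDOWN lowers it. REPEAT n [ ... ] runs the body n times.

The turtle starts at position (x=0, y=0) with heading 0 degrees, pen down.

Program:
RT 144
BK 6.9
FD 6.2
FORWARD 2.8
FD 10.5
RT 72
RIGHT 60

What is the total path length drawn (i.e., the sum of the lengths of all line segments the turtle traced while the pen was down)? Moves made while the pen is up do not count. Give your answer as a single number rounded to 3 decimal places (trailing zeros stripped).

Executing turtle program step by step:
Start: pos=(0,0), heading=0, pen down
RT 144: heading 0 -> 216
BK 6.9: (0,0) -> (5.582,4.056) [heading=216, draw]
FD 6.2: (5.582,4.056) -> (0.566,0.411) [heading=216, draw]
FD 2.8: (0.566,0.411) -> (-1.699,-1.234) [heading=216, draw]
FD 10.5: (-1.699,-1.234) -> (-10.194,-7.406) [heading=216, draw]
RT 72: heading 216 -> 144
RT 60: heading 144 -> 84
Final: pos=(-10.194,-7.406), heading=84, 4 segment(s) drawn

Segment lengths:
  seg 1: (0,0) -> (5.582,4.056), length = 6.9
  seg 2: (5.582,4.056) -> (0.566,0.411), length = 6.2
  seg 3: (0.566,0.411) -> (-1.699,-1.234), length = 2.8
  seg 4: (-1.699,-1.234) -> (-10.194,-7.406), length = 10.5
Total = 26.4

Answer: 26.4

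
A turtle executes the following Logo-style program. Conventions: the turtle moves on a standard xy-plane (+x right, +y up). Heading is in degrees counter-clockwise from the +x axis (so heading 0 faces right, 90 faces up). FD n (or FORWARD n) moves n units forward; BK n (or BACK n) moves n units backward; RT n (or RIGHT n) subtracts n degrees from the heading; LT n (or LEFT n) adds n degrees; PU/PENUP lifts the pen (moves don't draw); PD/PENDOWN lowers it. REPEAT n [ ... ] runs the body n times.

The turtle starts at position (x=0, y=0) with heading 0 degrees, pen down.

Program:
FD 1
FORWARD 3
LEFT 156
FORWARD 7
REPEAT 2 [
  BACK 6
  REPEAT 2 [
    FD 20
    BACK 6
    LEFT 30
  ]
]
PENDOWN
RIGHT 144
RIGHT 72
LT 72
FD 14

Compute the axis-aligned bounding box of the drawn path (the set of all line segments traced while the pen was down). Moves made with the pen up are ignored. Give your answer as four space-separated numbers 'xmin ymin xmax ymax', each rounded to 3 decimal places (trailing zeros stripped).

Answer: -45.161 -18.336 4 8.541

Derivation:
Executing turtle program step by step:
Start: pos=(0,0), heading=0, pen down
FD 1: (0,0) -> (1,0) [heading=0, draw]
FD 3: (1,0) -> (4,0) [heading=0, draw]
LT 156: heading 0 -> 156
FD 7: (4,0) -> (-2.395,2.847) [heading=156, draw]
REPEAT 2 [
  -- iteration 1/2 --
  BK 6: (-2.395,2.847) -> (3.086,0.407) [heading=156, draw]
  REPEAT 2 [
    -- iteration 1/2 --
    FD 20: (3.086,0.407) -> (-15.184,8.541) [heading=156, draw]
    BK 6: (-15.184,8.541) -> (-9.703,6.101) [heading=156, draw]
    LT 30: heading 156 -> 186
    -- iteration 2/2 --
    FD 20: (-9.703,6.101) -> (-29.594,4.01) [heading=186, draw]
    BK 6: (-29.594,4.01) -> (-23.626,4.638) [heading=186, draw]
    LT 30: heading 186 -> 216
  ]
  -- iteration 2/2 --
  BK 6: (-23.626,4.638) -> (-18.772,8.164) [heading=216, draw]
  REPEAT 2 [
    -- iteration 1/2 --
    FD 20: (-18.772,8.164) -> (-34.953,-3.591) [heading=216, draw]
    BK 6: (-34.953,-3.591) -> (-30.099,-0.065) [heading=216, draw]
    LT 30: heading 216 -> 246
    -- iteration 2/2 --
    FD 20: (-30.099,-0.065) -> (-38.233,-18.336) [heading=246, draw]
    BK 6: (-38.233,-18.336) -> (-35.793,-12.854) [heading=246, draw]
    LT 30: heading 246 -> 276
  ]
]
PD: pen down
RT 144: heading 276 -> 132
RT 72: heading 132 -> 60
LT 72: heading 60 -> 132
FD 14: (-35.793,-12.854) -> (-45.161,-2.45) [heading=132, draw]
Final: pos=(-45.161,-2.45), heading=132, 14 segment(s) drawn

Segment endpoints: x in {-45.161, -38.233, -35.793, -34.953, -30.099, -29.594, -23.626, -18.772, -15.184, -9.703, -2.395, 0, 1, 3.086, 4}, y in {-18.336, -12.854, -3.591, -2.45, -0.065, 0, 0.407, 2.847, 4.01, 4.638, 6.101, 8.164, 8.541}
xmin=-45.161, ymin=-18.336, xmax=4, ymax=8.541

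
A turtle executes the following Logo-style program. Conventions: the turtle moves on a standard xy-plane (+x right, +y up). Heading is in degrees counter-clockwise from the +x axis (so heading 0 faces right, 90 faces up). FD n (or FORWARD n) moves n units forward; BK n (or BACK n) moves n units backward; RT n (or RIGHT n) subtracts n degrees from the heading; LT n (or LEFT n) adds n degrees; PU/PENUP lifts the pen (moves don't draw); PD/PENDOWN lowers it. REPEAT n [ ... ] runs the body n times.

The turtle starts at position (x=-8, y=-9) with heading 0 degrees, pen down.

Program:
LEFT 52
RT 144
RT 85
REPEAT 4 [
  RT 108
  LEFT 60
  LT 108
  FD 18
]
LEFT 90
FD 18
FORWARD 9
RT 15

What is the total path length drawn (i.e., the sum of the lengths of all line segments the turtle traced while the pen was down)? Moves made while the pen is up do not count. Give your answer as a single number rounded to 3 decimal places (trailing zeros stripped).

Executing turtle program step by step:
Start: pos=(-8,-9), heading=0, pen down
LT 52: heading 0 -> 52
RT 144: heading 52 -> 268
RT 85: heading 268 -> 183
REPEAT 4 [
  -- iteration 1/4 --
  RT 108: heading 183 -> 75
  LT 60: heading 75 -> 135
  LT 108: heading 135 -> 243
  FD 18: (-8,-9) -> (-16.172,-25.038) [heading=243, draw]
  -- iteration 2/4 --
  RT 108: heading 243 -> 135
  LT 60: heading 135 -> 195
  LT 108: heading 195 -> 303
  FD 18: (-16.172,-25.038) -> (-6.368,-40.134) [heading=303, draw]
  -- iteration 3/4 --
  RT 108: heading 303 -> 195
  LT 60: heading 195 -> 255
  LT 108: heading 255 -> 3
  FD 18: (-6.368,-40.134) -> (11.607,-39.192) [heading=3, draw]
  -- iteration 4/4 --
  RT 108: heading 3 -> 255
  LT 60: heading 255 -> 315
  LT 108: heading 315 -> 63
  FD 18: (11.607,-39.192) -> (19.779,-23.154) [heading=63, draw]
]
LT 90: heading 63 -> 153
FD 18: (19.779,-23.154) -> (3.741,-14.982) [heading=153, draw]
FD 9: (3.741,-14.982) -> (-4.278,-10.896) [heading=153, draw]
RT 15: heading 153 -> 138
Final: pos=(-4.278,-10.896), heading=138, 6 segment(s) drawn

Segment lengths:
  seg 1: (-8,-9) -> (-16.172,-25.038), length = 18
  seg 2: (-16.172,-25.038) -> (-6.368,-40.134), length = 18
  seg 3: (-6.368,-40.134) -> (11.607,-39.192), length = 18
  seg 4: (11.607,-39.192) -> (19.779,-23.154), length = 18
  seg 5: (19.779,-23.154) -> (3.741,-14.982), length = 18
  seg 6: (3.741,-14.982) -> (-4.278,-10.896), length = 9
Total = 99

Answer: 99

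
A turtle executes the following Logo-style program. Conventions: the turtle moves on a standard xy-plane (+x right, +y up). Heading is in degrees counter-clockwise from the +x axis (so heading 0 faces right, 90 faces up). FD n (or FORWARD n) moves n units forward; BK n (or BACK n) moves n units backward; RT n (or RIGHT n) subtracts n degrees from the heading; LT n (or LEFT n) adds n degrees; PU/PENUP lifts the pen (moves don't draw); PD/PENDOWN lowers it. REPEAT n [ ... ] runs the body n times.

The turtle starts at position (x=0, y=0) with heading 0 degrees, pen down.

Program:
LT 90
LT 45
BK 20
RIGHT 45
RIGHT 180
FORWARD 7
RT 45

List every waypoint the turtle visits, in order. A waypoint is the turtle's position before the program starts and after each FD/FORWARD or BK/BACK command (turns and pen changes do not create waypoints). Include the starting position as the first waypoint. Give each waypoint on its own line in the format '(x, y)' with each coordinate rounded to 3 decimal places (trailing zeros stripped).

Executing turtle program step by step:
Start: pos=(0,0), heading=0, pen down
LT 90: heading 0 -> 90
LT 45: heading 90 -> 135
BK 20: (0,0) -> (14.142,-14.142) [heading=135, draw]
RT 45: heading 135 -> 90
RT 180: heading 90 -> 270
FD 7: (14.142,-14.142) -> (14.142,-21.142) [heading=270, draw]
RT 45: heading 270 -> 225
Final: pos=(14.142,-21.142), heading=225, 2 segment(s) drawn
Waypoints (3 total):
(0, 0)
(14.142, -14.142)
(14.142, -21.142)

Answer: (0, 0)
(14.142, -14.142)
(14.142, -21.142)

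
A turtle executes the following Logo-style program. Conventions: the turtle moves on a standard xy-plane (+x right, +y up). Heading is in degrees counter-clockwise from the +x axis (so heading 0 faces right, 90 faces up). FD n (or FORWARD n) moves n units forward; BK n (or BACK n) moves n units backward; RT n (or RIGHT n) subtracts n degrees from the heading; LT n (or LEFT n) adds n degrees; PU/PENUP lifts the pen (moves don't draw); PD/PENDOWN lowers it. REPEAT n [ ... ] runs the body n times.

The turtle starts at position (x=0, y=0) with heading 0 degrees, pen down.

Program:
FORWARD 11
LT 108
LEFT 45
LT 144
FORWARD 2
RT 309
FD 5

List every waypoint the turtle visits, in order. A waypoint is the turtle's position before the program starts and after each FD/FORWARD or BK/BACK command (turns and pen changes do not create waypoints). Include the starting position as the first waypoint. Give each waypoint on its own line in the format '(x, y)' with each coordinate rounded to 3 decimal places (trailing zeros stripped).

Answer: (0, 0)
(11, 0)
(11.908, -1.782)
(16.799, -2.822)

Derivation:
Executing turtle program step by step:
Start: pos=(0,0), heading=0, pen down
FD 11: (0,0) -> (11,0) [heading=0, draw]
LT 108: heading 0 -> 108
LT 45: heading 108 -> 153
LT 144: heading 153 -> 297
FD 2: (11,0) -> (11.908,-1.782) [heading=297, draw]
RT 309: heading 297 -> 348
FD 5: (11.908,-1.782) -> (16.799,-2.822) [heading=348, draw]
Final: pos=(16.799,-2.822), heading=348, 3 segment(s) drawn
Waypoints (4 total):
(0, 0)
(11, 0)
(11.908, -1.782)
(16.799, -2.822)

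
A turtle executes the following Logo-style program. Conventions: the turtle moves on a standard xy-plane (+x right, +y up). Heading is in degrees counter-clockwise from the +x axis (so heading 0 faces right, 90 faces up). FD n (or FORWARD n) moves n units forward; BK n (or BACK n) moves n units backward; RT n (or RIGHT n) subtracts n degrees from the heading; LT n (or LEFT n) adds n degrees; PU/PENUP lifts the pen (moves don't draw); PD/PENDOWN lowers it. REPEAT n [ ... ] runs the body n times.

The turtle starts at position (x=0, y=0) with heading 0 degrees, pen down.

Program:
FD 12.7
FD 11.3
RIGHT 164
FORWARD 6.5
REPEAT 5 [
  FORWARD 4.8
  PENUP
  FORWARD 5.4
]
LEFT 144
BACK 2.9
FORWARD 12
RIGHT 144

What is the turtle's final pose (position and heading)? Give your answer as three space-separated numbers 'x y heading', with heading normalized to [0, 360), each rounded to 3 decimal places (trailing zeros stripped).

Executing turtle program step by step:
Start: pos=(0,0), heading=0, pen down
FD 12.7: (0,0) -> (12.7,0) [heading=0, draw]
FD 11.3: (12.7,0) -> (24,0) [heading=0, draw]
RT 164: heading 0 -> 196
FD 6.5: (24,0) -> (17.752,-1.792) [heading=196, draw]
REPEAT 5 [
  -- iteration 1/5 --
  FD 4.8: (17.752,-1.792) -> (13.138,-3.115) [heading=196, draw]
  PU: pen up
  FD 5.4: (13.138,-3.115) -> (7.947,-4.603) [heading=196, move]
  -- iteration 2/5 --
  FD 4.8: (7.947,-4.603) -> (3.333,-5.926) [heading=196, move]
  PU: pen up
  FD 5.4: (3.333,-5.926) -> (-1.858,-7.415) [heading=196, move]
  -- iteration 3/5 --
  FD 4.8: (-1.858,-7.415) -> (-6.472,-8.738) [heading=196, move]
  PU: pen up
  FD 5.4: (-6.472,-8.738) -> (-11.663,-10.226) [heading=196, move]
  -- iteration 4/5 --
  FD 4.8: (-11.663,-10.226) -> (-16.277,-11.549) [heading=196, move]
  PU: pen up
  FD 5.4: (-16.277,-11.549) -> (-21.468,-13.038) [heading=196, move]
  -- iteration 5/5 --
  FD 4.8: (-21.468,-13.038) -> (-26.082,-14.361) [heading=196, move]
  PU: pen up
  FD 5.4: (-26.082,-14.361) -> (-31.273,-15.849) [heading=196, move]
]
LT 144: heading 196 -> 340
BK 2.9: (-31.273,-15.849) -> (-33.998,-14.857) [heading=340, move]
FD 12: (-33.998,-14.857) -> (-22.721,-18.962) [heading=340, move]
RT 144: heading 340 -> 196
Final: pos=(-22.721,-18.962), heading=196, 4 segment(s) drawn

Answer: -22.721 -18.962 196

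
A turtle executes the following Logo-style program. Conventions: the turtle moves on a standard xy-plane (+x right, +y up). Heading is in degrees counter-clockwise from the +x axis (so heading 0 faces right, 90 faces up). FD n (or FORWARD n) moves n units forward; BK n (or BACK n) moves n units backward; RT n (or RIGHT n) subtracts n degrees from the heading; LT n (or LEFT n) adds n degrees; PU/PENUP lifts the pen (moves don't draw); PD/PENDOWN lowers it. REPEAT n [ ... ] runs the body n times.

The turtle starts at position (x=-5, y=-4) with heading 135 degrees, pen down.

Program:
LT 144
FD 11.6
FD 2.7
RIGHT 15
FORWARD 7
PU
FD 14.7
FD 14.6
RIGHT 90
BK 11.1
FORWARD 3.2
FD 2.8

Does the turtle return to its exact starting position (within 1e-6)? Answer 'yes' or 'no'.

Executing turtle program step by step:
Start: pos=(-5,-4), heading=135, pen down
LT 144: heading 135 -> 279
FD 11.6: (-5,-4) -> (-3.185,-15.457) [heading=279, draw]
FD 2.7: (-3.185,-15.457) -> (-2.763,-18.124) [heading=279, draw]
RT 15: heading 279 -> 264
FD 7: (-2.763,-18.124) -> (-3.495,-25.086) [heading=264, draw]
PU: pen up
FD 14.7: (-3.495,-25.086) -> (-5.031,-39.705) [heading=264, move]
FD 14.6: (-5.031,-39.705) -> (-6.557,-54.225) [heading=264, move]
RT 90: heading 264 -> 174
BK 11.1: (-6.557,-54.225) -> (4.482,-55.385) [heading=174, move]
FD 3.2: (4.482,-55.385) -> (1.299,-55.051) [heading=174, move]
FD 2.8: (1.299,-55.051) -> (-1.485,-54.758) [heading=174, move]
Final: pos=(-1.485,-54.758), heading=174, 3 segment(s) drawn

Start position: (-5, -4)
Final position: (-1.485, -54.758)
Distance = 50.88; >= 1e-6 -> NOT closed

Answer: no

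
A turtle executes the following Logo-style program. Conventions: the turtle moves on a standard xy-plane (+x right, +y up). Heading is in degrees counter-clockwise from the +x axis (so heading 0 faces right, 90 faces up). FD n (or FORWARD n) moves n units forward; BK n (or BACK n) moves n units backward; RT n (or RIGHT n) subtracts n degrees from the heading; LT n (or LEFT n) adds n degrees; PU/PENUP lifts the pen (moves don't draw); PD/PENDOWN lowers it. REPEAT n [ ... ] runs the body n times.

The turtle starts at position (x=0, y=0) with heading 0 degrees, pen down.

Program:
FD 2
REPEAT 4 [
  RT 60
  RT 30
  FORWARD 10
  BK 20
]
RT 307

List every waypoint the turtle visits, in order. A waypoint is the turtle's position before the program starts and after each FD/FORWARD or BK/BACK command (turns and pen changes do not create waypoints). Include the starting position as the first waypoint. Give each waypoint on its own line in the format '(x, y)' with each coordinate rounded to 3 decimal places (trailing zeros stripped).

Executing turtle program step by step:
Start: pos=(0,0), heading=0, pen down
FD 2: (0,0) -> (2,0) [heading=0, draw]
REPEAT 4 [
  -- iteration 1/4 --
  RT 60: heading 0 -> 300
  RT 30: heading 300 -> 270
  FD 10: (2,0) -> (2,-10) [heading=270, draw]
  BK 20: (2,-10) -> (2,10) [heading=270, draw]
  -- iteration 2/4 --
  RT 60: heading 270 -> 210
  RT 30: heading 210 -> 180
  FD 10: (2,10) -> (-8,10) [heading=180, draw]
  BK 20: (-8,10) -> (12,10) [heading=180, draw]
  -- iteration 3/4 --
  RT 60: heading 180 -> 120
  RT 30: heading 120 -> 90
  FD 10: (12,10) -> (12,20) [heading=90, draw]
  BK 20: (12,20) -> (12,0) [heading=90, draw]
  -- iteration 4/4 --
  RT 60: heading 90 -> 30
  RT 30: heading 30 -> 0
  FD 10: (12,0) -> (22,0) [heading=0, draw]
  BK 20: (22,0) -> (2,0) [heading=0, draw]
]
RT 307: heading 0 -> 53
Final: pos=(2,0), heading=53, 9 segment(s) drawn
Waypoints (10 total):
(0, 0)
(2, 0)
(2, -10)
(2, 10)
(-8, 10)
(12, 10)
(12, 20)
(12, 0)
(22, 0)
(2, 0)

Answer: (0, 0)
(2, 0)
(2, -10)
(2, 10)
(-8, 10)
(12, 10)
(12, 20)
(12, 0)
(22, 0)
(2, 0)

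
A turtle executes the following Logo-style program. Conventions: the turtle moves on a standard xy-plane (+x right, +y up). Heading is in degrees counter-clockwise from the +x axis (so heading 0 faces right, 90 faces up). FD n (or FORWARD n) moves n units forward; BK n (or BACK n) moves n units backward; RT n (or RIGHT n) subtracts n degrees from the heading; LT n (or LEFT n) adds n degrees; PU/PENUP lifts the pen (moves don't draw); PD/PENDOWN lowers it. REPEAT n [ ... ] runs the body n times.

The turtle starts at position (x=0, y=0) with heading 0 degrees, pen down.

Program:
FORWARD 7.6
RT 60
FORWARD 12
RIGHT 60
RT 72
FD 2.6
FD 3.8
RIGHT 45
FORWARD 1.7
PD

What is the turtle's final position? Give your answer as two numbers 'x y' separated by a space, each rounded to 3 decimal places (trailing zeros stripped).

Executing turtle program step by step:
Start: pos=(0,0), heading=0, pen down
FD 7.6: (0,0) -> (7.6,0) [heading=0, draw]
RT 60: heading 0 -> 300
FD 12: (7.6,0) -> (13.6,-10.392) [heading=300, draw]
RT 60: heading 300 -> 240
RT 72: heading 240 -> 168
FD 2.6: (13.6,-10.392) -> (11.057,-9.852) [heading=168, draw]
FD 3.8: (11.057,-9.852) -> (7.34,-9.062) [heading=168, draw]
RT 45: heading 168 -> 123
FD 1.7: (7.34,-9.062) -> (6.414,-7.636) [heading=123, draw]
PD: pen down
Final: pos=(6.414,-7.636), heading=123, 5 segment(s) drawn

Answer: 6.414 -7.636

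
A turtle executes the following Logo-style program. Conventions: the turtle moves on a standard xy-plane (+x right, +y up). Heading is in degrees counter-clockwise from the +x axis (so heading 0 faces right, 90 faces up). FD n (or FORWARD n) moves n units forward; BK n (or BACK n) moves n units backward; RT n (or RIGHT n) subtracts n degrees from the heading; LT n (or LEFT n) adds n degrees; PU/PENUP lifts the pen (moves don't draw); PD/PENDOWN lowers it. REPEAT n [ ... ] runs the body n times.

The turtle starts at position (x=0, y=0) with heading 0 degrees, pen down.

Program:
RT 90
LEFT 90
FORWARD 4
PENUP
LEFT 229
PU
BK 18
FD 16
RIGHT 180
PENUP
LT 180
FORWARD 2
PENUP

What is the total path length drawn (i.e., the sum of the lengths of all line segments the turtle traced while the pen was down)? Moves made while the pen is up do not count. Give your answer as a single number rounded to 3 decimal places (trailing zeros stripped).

Executing turtle program step by step:
Start: pos=(0,0), heading=0, pen down
RT 90: heading 0 -> 270
LT 90: heading 270 -> 0
FD 4: (0,0) -> (4,0) [heading=0, draw]
PU: pen up
LT 229: heading 0 -> 229
PU: pen up
BK 18: (4,0) -> (15.809,13.585) [heading=229, move]
FD 16: (15.809,13.585) -> (5.312,1.509) [heading=229, move]
RT 180: heading 229 -> 49
PU: pen up
LT 180: heading 49 -> 229
FD 2: (5.312,1.509) -> (4,0) [heading=229, move]
PU: pen up
Final: pos=(4,0), heading=229, 1 segment(s) drawn

Segment lengths:
  seg 1: (0,0) -> (4,0), length = 4
Total = 4

Answer: 4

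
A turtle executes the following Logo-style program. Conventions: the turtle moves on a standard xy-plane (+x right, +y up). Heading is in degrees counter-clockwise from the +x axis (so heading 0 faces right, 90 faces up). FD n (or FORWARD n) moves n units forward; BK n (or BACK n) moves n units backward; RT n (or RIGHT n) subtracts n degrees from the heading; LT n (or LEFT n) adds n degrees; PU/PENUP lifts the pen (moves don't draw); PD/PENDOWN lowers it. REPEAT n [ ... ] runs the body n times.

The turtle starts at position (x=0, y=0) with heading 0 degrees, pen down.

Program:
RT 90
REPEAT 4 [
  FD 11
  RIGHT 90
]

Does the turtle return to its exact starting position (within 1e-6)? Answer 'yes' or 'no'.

Answer: yes

Derivation:
Executing turtle program step by step:
Start: pos=(0,0), heading=0, pen down
RT 90: heading 0 -> 270
REPEAT 4 [
  -- iteration 1/4 --
  FD 11: (0,0) -> (0,-11) [heading=270, draw]
  RT 90: heading 270 -> 180
  -- iteration 2/4 --
  FD 11: (0,-11) -> (-11,-11) [heading=180, draw]
  RT 90: heading 180 -> 90
  -- iteration 3/4 --
  FD 11: (-11,-11) -> (-11,0) [heading=90, draw]
  RT 90: heading 90 -> 0
  -- iteration 4/4 --
  FD 11: (-11,0) -> (0,0) [heading=0, draw]
  RT 90: heading 0 -> 270
]
Final: pos=(0,0), heading=270, 4 segment(s) drawn

Start position: (0, 0)
Final position: (0, 0)
Distance = 0; < 1e-6 -> CLOSED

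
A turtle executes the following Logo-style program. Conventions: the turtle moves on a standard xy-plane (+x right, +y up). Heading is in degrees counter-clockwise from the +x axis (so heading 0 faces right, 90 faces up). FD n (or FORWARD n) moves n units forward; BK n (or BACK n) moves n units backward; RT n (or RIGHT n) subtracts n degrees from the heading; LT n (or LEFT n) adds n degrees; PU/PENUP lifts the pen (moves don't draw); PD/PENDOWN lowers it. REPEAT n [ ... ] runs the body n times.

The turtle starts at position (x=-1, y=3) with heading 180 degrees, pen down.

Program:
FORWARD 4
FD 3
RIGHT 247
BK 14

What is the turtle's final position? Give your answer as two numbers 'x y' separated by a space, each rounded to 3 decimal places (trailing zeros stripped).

Answer: -13.47 15.887

Derivation:
Executing turtle program step by step:
Start: pos=(-1,3), heading=180, pen down
FD 4: (-1,3) -> (-5,3) [heading=180, draw]
FD 3: (-5,3) -> (-8,3) [heading=180, draw]
RT 247: heading 180 -> 293
BK 14: (-8,3) -> (-13.47,15.887) [heading=293, draw]
Final: pos=(-13.47,15.887), heading=293, 3 segment(s) drawn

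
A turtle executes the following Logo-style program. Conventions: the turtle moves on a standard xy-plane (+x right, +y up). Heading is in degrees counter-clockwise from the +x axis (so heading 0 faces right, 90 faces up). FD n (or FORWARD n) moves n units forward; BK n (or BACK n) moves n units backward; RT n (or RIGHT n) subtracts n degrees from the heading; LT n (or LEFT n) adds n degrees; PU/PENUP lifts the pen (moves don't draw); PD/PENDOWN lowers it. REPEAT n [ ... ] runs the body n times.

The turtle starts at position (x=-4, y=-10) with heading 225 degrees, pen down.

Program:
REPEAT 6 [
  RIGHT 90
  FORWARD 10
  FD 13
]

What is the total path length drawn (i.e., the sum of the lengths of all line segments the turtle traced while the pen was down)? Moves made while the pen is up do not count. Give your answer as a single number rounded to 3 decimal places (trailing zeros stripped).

Executing turtle program step by step:
Start: pos=(-4,-10), heading=225, pen down
REPEAT 6 [
  -- iteration 1/6 --
  RT 90: heading 225 -> 135
  FD 10: (-4,-10) -> (-11.071,-2.929) [heading=135, draw]
  FD 13: (-11.071,-2.929) -> (-20.263,6.263) [heading=135, draw]
  -- iteration 2/6 --
  RT 90: heading 135 -> 45
  FD 10: (-20.263,6.263) -> (-13.192,13.335) [heading=45, draw]
  FD 13: (-13.192,13.335) -> (-4,22.527) [heading=45, draw]
  -- iteration 3/6 --
  RT 90: heading 45 -> 315
  FD 10: (-4,22.527) -> (3.071,15.456) [heading=315, draw]
  FD 13: (3.071,15.456) -> (12.263,6.263) [heading=315, draw]
  -- iteration 4/6 --
  RT 90: heading 315 -> 225
  FD 10: (12.263,6.263) -> (5.192,-0.808) [heading=225, draw]
  FD 13: (5.192,-0.808) -> (-4,-10) [heading=225, draw]
  -- iteration 5/6 --
  RT 90: heading 225 -> 135
  FD 10: (-4,-10) -> (-11.071,-2.929) [heading=135, draw]
  FD 13: (-11.071,-2.929) -> (-20.263,6.263) [heading=135, draw]
  -- iteration 6/6 --
  RT 90: heading 135 -> 45
  FD 10: (-20.263,6.263) -> (-13.192,13.335) [heading=45, draw]
  FD 13: (-13.192,13.335) -> (-4,22.527) [heading=45, draw]
]
Final: pos=(-4,22.527), heading=45, 12 segment(s) drawn

Segment lengths:
  seg 1: (-4,-10) -> (-11.071,-2.929), length = 10
  seg 2: (-11.071,-2.929) -> (-20.263,6.263), length = 13
  seg 3: (-20.263,6.263) -> (-13.192,13.335), length = 10
  seg 4: (-13.192,13.335) -> (-4,22.527), length = 13
  seg 5: (-4,22.527) -> (3.071,15.456), length = 10
  seg 6: (3.071,15.456) -> (12.263,6.263), length = 13
  seg 7: (12.263,6.263) -> (5.192,-0.808), length = 10
  seg 8: (5.192,-0.808) -> (-4,-10), length = 13
  seg 9: (-4,-10) -> (-11.071,-2.929), length = 10
  seg 10: (-11.071,-2.929) -> (-20.263,6.263), length = 13
  seg 11: (-20.263,6.263) -> (-13.192,13.335), length = 10
  seg 12: (-13.192,13.335) -> (-4,22.527), length = 13
Total = 138

Answer: 138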